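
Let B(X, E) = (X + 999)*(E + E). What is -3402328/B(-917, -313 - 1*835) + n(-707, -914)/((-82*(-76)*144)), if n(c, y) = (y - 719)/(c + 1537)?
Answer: 3863138835649/213771559680 ≈ 18.071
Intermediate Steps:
B(X, E) = 2*E*(999 + X) (B(X, E) = (999 + X)*(2*E) = 2*E*(999 + X))
n(c, y) = (-719 + y)/(1537 + c)
-3402328/B(-917, -313 - 1*835) + n(-707, -914)/((-82*(-76)*144)) = -3402328*1/(2*(-313 - 1*835)*(999 - 917)) + ((-719 - 914)/(1537 - 707))/((-82*(-76)*144)) = -3402328*1/(164*(-313 - 835)) + (-1633/830)/((6232*144)) = -3402328/(2*(-1148)*82) + ((1/830)*(-1633))/897408 = -3402328/(-188272) - 1633/830*1/897408 = -3402328*(-1/188272) - 1633/744848640 = 425291/23534 - 1633/744848640 = 3863138835649/213771559680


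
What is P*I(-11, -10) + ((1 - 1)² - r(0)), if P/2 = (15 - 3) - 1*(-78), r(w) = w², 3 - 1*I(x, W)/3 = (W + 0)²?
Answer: -52380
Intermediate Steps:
I(x, W) = 9 - 3*W² (I(x, W) = 9 - 3*(W + 0)² = 9 - 3*W²)
P = 180 (P = 2*((15 - 3) - 1*(-78)) = 2*(12 + 78) = 2*90 = 180)
P*I(-11, -10) + ((1 - 1)² - r(0)) = 180*(9 - 3*(-10)²) + ((1 - 1)² - 1*0²) = 180*(9 - 3*100) + (0² - 1*0) = 180*(9 - 300) + (0 + 0) = 180*(-291) + 0 = -52380 + 0 = -52380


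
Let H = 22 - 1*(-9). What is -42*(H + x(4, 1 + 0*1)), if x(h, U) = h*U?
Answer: -1470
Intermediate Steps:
x(h, U) = U*h
H = 31 (H = 22 + 9 = 31)
-42*(H + x(4, 1 + 0*1)) = -42*(31 + (1 + 0*1)*4) = -42*(31 + (1 + 0)*4) = -42*(31 + 1*4) = -42*(31 + 4) = -42*35 = -1470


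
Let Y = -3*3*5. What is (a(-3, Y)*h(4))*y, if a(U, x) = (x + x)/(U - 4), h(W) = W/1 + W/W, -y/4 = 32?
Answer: -57600/7 ≈ -8228.6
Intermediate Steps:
y = -128 (y = -4*32 = -128)
h(W) = 1 + W (h(W) = W*1 + 1 = W + 1 = 1 + W)
Y = -45 (Y = -9*5 = -45)
a(U, x) = 2*x/(-4 + U) (a(U, x) = (2*x)/(-4 + U) = 2*x/(-4 + U))
(a(-3, Y)*h(4))*y = ((2*(-45)/(-4 - 3))*(1 + 4))*(-128) = ((2*(-45)/(-7))*5)*(-128) = ((2*(-45)*(-⅐))*5)*(-128) = ((90/7)*5)*(-128) = (450/7)*(-128) = -57600/7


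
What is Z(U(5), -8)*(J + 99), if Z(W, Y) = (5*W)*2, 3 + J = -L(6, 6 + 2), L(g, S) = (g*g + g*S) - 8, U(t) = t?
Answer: 1000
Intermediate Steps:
L(g, S) = -8 + g² + S*g (L(g, S) = (g² + S*g) - 8 = -8 + g² + S*g)
J = -79 (J = -3 - (-8 + 6² + (6 + 2)*6) = -3 - (-8 + 36 + 8*6) = -3 - (-8 + 36 + 48) = -3 - 1*76 = -3 - 76 = -79)
Z(W, Y) = 10*W
Z(U(5), -8)*(J + 99) = (10*5)*(-79 + 99) = 50*20 = 1000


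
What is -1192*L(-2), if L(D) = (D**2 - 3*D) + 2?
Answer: -14304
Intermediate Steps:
L(D) = 2 + D**2 - 3*D
-1192*L(-2) = -1192*(2 + (-2)**2 - 3*(-2)) = -1192*(2 + 4 + 6) = -1192*12 = -14304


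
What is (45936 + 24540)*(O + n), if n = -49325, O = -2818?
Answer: -3674830068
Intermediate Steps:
(45936 + 24540)*(O + n) = (45936 + 24540)*(-2818 - 49325) = 70476*(-52143) = -3674830068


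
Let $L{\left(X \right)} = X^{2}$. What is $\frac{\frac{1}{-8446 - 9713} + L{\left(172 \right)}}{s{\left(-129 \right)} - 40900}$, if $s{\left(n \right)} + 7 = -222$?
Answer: $- \frac{48837805}{67896501} \approx -0.7193$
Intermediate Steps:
$s{\left(n \right)} = -229$ ($s{\left(n \right)} = -7 - 222 = -229$)
$\frac{\frac{1}{-8446 - 9713} + L{\left(172 \right)}}{s{\left(-129 \right)} - 40900} = \frac{\frac{1}{-8446 - 9713} + 172^{2}}{-229 - 40900} = \frac{\frac{1}{-18159} + 29584}{-41129} = \left(- \frac{1}{18159} + 29584\right) \left(- \frac{1}{41129}\right) = \frac{537215855}{18159} \left(- \frac{1}{41129}\right) = - \frac{48837805}{67896501}$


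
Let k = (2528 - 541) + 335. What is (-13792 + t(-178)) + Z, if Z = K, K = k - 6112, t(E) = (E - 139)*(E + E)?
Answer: 95270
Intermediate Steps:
t(E) = 2*E*(-139 + E) (t(E) = (-139 + E)*(2*E) = 2*E*(-139 + E))
k = 2322 (k = 1987 + 335 = 2322)
K = -3790 (K = 2322 - 6112 = -3790)
Z = -3790
(-13792 + t(-178)) + Z = (-13792 + 2*(-178)*(-139 - 178)) - 3790 = (-13792 + 2*(-178)*(-317)) - 3790 = (-13792 + 112852) - 3790 = 99060 - 3790 = 95270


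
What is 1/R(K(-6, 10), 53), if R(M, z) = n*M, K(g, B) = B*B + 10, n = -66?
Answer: -1/7260 ≈ -0.00013774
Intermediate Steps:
K(g, B) = 10 + B**2 (K(g, B) = B**2 + 10 = 10 + B**2)
R(M, z) = -66*M
1/R(K(-6, 10), 53) = 1/(-66*(10 + 10**2)) = 1/(-66*(10 + 100)) = 1/(-66*110) = 1/(-7260) = -1/7260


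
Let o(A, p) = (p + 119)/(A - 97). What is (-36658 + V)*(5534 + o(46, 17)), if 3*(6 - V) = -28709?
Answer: -1348212718/9 ≈ -1.4980e+8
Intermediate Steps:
V = 28727/3 (V = 6 - ⅓*(-28709) = 6 + 28709/3 = 28727/3 ≈ 9575.7)
o(A, p) = (119 + p)/(-97 + A)
(-36658 + V)*(5534 + o(46, 17)) = (-36658 + 28727/3)*(5534 + (119 + 17)/(-97 + 46)) = -81247*(5534 + 136/(-51))/3 = -81247*(5534 - 1/51*136)/3 = -81247*(5534 - 8/3)/3 = -81247/3*16594/3 = -1348212718/9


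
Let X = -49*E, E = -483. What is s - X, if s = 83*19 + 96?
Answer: -21994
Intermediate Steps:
X = 23667 (X = -49*(-483) = 23667)
s = 1673 (s = 1577 + 96 = 1673)
s - X = 1673 - 1*23667 = 1673 - 23667 = -21994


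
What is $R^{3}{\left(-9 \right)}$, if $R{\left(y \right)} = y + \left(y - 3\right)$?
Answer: $-9261$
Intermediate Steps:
$R{\left(y \right)} = -3 + 2 y$ ($R{\left(y \right)} = y + \left(-3 + y\right) = -3 + 2 y$)
$R^{3}{\left(-9 \right)} = \left(-3 + 2 \left(-9\right)\right)^{3} = \left(-3 - 18\right)^{3} = \left(-21\right)^{3} = -9261$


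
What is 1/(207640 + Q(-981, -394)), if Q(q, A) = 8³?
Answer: 1/208152 ≈ 4.8042e-6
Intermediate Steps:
Q(q, A) = 512
1/(207640 + Q(-981, -394)) = 1/(207640 + 512) = 1/208152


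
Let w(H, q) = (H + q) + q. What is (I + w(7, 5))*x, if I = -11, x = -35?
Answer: -210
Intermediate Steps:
w(H, q) = H + 2*q
(I + w(7, 5))*x = (-11 + (7 + 2*5))*(-35) = (-11 + (7 + 10))*(-35) = (-11 + 17)*(-35) = 6*(-35) = -210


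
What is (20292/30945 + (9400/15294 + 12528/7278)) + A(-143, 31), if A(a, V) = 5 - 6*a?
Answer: 82858079148239/95679990465 ≈ 865.99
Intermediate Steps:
(20292/30945 + (9400/15294 + 12528/7278)) + A(-143, 31) = (20292/30945 + (9400/15294 + 12528/7278)) + (5 - 6*(-143)) = (20292*(1/30945) + (9400*(1/15294) + 12528*(1/7278))) + (5 + 858) = (6764/10315 + (4700/7647 + 2088/1213)) + 863 = (6764/10315 + 21668036/9275811) + 863 = 286247376944/95679990465 + 863 = 82858079148239/95679990465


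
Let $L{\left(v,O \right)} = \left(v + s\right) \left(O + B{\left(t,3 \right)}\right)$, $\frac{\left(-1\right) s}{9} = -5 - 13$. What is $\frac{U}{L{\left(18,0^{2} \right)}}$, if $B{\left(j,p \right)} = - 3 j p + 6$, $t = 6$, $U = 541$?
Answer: $- \frac{541}{8640} \approx -0.062616$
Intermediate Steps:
$s = 162$ ($s = - 9 \left(-5 - 13\right) = \left(-9\right) \left(-18\right) = 162$)
$B{\left(j,p \right)} = 6 - 3 j p$ ($B{\left(j,p \right)} = - 3 j p + 6 = 6 - 3 j p$)
$L{\left(v,O \right)} = \left(-48 + O\right) \left(162 + v\right)$ ($L{\left(v,O \right)} = \left(v + 162\right) \left(O + \left(6 - 18 \cdot 3\right)\right) = \left(162 + v\right) \left(O + \left(6 - 54\right)\right) = \left(162 + v\right) \left(O - 48\right) = \left(162 + v\right) \left(-48 + O\right) = \left(-48 + O\right) \left(162 + v\right)$)
$\frac{U}{L{\left(18,0^{2} \right)}} = \frac{541}{-7776 - 864 + 162 \cdot 0^{2} + 0^{2} \cdot 18} = \frac{541}{-7776 - 864 + 162 \cdot 0 + 0 \cdot 18} = \frac{541}{-7776 - 864 + 0 + 0} = \frac{541}{-8640} = 541 \left(- \frac{1}{8640}\right) = - \frac{541}{8640}$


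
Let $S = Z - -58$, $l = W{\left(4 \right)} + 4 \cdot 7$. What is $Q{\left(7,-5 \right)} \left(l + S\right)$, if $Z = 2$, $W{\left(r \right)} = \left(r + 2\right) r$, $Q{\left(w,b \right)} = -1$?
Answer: $-112$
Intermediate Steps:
$W{\left(r \right)} = r \left(2 + r\right)$ ($W{\left(r \right)} = \left(2 + r\right) r = r \left(2 + r\right)$)
$l = 52$ ($l = 4 \left(2 + 4\right) + 4 \cdot 7 = 4 \cdot 6 + 28 = 24 + 28 = 52$)
$S = 60$ ($S = 2 - -58 = 2 + 58 = 60$)
$Q{\left(7,-5 \right)} \left(l + S\right) = - (52 + 60) = \left(-1\right) 112 = -112$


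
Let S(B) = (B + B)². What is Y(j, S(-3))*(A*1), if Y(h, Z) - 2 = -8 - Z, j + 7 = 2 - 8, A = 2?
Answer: -84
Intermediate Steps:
S(B) = 4*B² (S(B) = (2*B)² = 4*B²)
j = -13 (j = -7 + (2 - 8) = -7 - 6 = -13)
Y(h, Z) = -6 - Z (Y(h, Z) = 2 + (-8 - Z) = -6 - Z)
Y(j, S(-3))*(A*1) = (-6 - 4*(-3)²)*(2*1) = (-6 - 4*9)*2 = (-6 - 1*36)*2 = (-6 - 36)*2 = -42*2 = -84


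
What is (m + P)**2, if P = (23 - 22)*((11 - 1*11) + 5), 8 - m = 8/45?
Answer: 332929/2025 ≈ 164.41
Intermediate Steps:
m = 352/45 (m = 8 - 8/45 = 352/45 ≈ 7.8222)
P = 5 (P = 1*((11 - 11) + 5) = 1*(0 + 5) = 1*5 = 5)
(m + P)**2 = (352/45 + 5)**2 = (577/45)**2 = 332929/2025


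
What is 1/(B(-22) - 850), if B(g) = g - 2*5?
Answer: -1/882 ≈ -0.0011338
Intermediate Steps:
B(g) = -10 + g (B(g) = g - 10 = -10 + g)
1/(B(-22) - 850) = 1/((-10 - 22) - 850) = 1/(-32 - 850) = 1/(-882) = -1/882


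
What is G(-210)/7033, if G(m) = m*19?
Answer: -3990/7033 ≈ -0.56733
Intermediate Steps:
G(m) = 19*m
G(-210)/7033 = (19*(-210))/7033 = -3990*1/7033 = -3990/7033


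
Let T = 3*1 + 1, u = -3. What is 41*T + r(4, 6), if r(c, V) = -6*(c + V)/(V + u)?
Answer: 144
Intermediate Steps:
T = 4 (T = 3 + 1 = 4)
r(c, V) = -6*(V + c)/(-3 + V) (r(c, V) = -6*(c + V)/(V - 3) = -6*(V + c)/(-3 + V))
41*T + r(4, 6) = 41*4 + 6*(-1*6 - 1*4)/(-3 + 6) = 164 + 6*(-6 - 4)/3 = 164 + 6*(1/3)*(-10) = 164 - 20 = 144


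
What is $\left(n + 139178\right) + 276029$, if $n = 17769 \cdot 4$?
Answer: $486283$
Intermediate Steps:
$n = 71076$
$\left(n + 139178\right) + 276029 = \left(71076 + 139178\right) + 276029 = 210254 + 276029 = 486283$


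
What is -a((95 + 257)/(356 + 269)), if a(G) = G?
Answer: -352/625 ≈ -0.56320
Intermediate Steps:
-a((95 + 257)/(356 + 269)) = -(95 + 257)/(356 + 269) = -352/625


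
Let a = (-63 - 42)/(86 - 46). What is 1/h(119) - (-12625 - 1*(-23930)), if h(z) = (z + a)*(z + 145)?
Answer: -347323514/30723 ≈ -11305.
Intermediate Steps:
a = -21/8 (a = -105/40 = -105*1/40 = -21/8 ≈ -2.6250)
h(z) = (145 + z)*(-21/8 + z) (h(z) = (z - 21/8)*(z + 145) = (-21/8 + z)*(145 + z) = (145 + z)*(-21/8 + z))
1/h(119) - (-12625 - 1*(-23930)) = 1/(-3045/8 + 119² + (1139/8)*119) - (-12625 - 1*(-23930)) = 1/(-3045/8 + 14161 + 135541/8) - (-12625 + 23930) = 1/30723 - 1*11305 = 1/30723 - 11305 = -347323514/30723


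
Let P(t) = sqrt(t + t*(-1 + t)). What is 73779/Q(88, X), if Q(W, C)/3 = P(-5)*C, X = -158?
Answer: -24593/790 ≈ -31.130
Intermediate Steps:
Q(W, C) = 15*C (Q(W, C) = 3*(sqrt((-5)**2)*C) = 3*(sqrt(25)*C) = 3*(5*C) = 15*C)
73779/Q(88, X) = 73779/((15*(-158))) = 73779/(-2370) = 73779*(-1/2370) = -24593/790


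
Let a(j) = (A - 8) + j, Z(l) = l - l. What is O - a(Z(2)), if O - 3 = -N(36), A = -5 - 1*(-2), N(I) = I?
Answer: -22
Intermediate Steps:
Z(l) = 0
A = -3 (A = -5 + 2 = -3)
O = -33 (O = 3 - 1*36 = 3 - 36 = -33)
a(j) = -11 + j (a(j) = (-3 - 8) + j = -11 + j)
O - a(Z(2)) = -33 - (-11 + 0) = -33 - 1*(-11) = -33 + 11 = -22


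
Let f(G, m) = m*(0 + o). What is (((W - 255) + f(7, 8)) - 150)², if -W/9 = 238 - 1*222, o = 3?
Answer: 275625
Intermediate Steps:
f(G, m) = 3*m (f(G, m) = m*(0 + 3) = m*3 = 3*m)
W = -144 (W = -9*(238 - 1*222) = -9*(238 - 222) = -9*16 = -144)
(((W - 255) + f(7, 8)) - 150)² = (((-144 - 255) + 3*8) - 150)² = ((-399 + 24) - 150)² = (-375 - 150)² = (-525)² = 275625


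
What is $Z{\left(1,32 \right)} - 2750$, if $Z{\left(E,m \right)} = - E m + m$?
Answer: $-2750$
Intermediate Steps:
$Z{\left(E,m \right)} = m - E m$ ($Z{\left(E,m \right)} = - E m + m = m - E m$)
$Z{\left(1,32 \right)} - 2750 = 32 \left(1 - 1\right) - 2750 = 32 \cdot 0 - 2750 = 0 - 2750 = -2750$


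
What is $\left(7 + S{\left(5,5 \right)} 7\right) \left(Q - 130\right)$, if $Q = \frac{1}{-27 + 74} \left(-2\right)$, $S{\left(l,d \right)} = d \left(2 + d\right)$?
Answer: $- \frac{1540224}{47} \approx -32771.0$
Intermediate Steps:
$Q = - \frac{2}{47}$ ($Q = \frac{1}{47} \left(-2\right) = - \frac{2}{47} \approx -0.042553$)
$\left(7 + S{\left(5,5 \right)} 7\right) \left(Q - 130\right) = \left(7 + 5 \left(2 + 5\right) 7\right) \left(- \frac{2}{47} - 130\right) = \left(7 + 5 \cdot 7 \cdot 7\right) \left(- \frac{6112}{47}\right) = \left(7 + 35 \cdot 7\right) \left(- \frac{6112}{47}\right) = \left(7 + 245\right) \left(- \frac{6112}{47}\right) = 252 \left(- \frac{6112}{47}\right) = - \frac{1540224}{47}$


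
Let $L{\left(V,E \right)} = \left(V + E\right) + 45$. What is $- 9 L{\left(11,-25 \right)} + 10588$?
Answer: $10309$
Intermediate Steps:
$L{\left(V,E \right)} = 45 + E + V$ ($L{\left(V,E \right)} = \left(E + V\right) + 45 = 45 + E + V$)
$- 9 L{\left(11,-25 \right)} + 10588 = - 9 \left(45 - 25 + 11\right) + 10588 = \left(-9\right) 31 + 10588 = -279 + 10588 = 10309$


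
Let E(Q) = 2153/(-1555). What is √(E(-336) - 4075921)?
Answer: 6*I*√273768950665/1555 ≈ 2018.9*I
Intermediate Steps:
E(Q) = -2153/1555 (E(Q) = 2153*(-1/1555) = -2153/1555)
√(E(-336) - 4075921) = √(-2153/1555 - 4075921) = √(-6338059308/1555) = 6*I*√273768950665/1555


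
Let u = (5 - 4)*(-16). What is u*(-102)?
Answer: 1632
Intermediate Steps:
u = -16 (u = 1*(-16) = -16)
u*(-102) = -16*(-102) = 1632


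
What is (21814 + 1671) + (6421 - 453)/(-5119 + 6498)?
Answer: 32391783/1379 ≈ 23489.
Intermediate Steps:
(21814 + 1671) + (6421 - 453)/(-5119 + 6498) = 23485 + 5968/1379 = 32391783/1379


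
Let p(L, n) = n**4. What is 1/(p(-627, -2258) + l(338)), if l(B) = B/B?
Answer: 1/25995354862097 ≈ 3.8468e-14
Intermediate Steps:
l(B) = 1
1/(p(-627, -2258) + l(338)) = 1/((-2258)**4 + 1) = 1/(25995354862096 + 1) = 1/25995354862097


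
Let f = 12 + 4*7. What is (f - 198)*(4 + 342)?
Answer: -54668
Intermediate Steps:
f = 40 (f = 12 + 28 = 40)
(f - 198)*(4 + 342) = (40 - 198)*(4 + 342) = -158*346 = -54668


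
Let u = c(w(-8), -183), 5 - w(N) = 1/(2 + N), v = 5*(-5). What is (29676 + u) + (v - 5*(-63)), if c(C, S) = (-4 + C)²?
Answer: 1078825/36 ≈ 29967.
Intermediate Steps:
v = -25
w(N) = 5 - 1/(2 + N)
u = 49/36 (u = (-4 + (9 + 5*(-8))/(2 - 8))² = (-4 + (9 - 40)/(-6))² = (-4 - ⅙*(-31))² = (-4 + 31/6)² = (7/6)² = 49/36 ≈ 1.3611)
(29676 + u) + (v - 5*(-63)) = (29676 + 49/36) + (-25 - 5*(-63)) = 1068385/36 + (-25 + 315) = 1068385/36 + 290 = 1078825/36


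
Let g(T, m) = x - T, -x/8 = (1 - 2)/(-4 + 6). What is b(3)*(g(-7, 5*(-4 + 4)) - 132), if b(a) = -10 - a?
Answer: 1573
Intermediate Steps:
x = 4 (x = -8*(1 - 2)/(-4 + 6) = -(-8)/2 = -8*(-½) = 4)
g(T, m) = 4 - T
b(3)*(g(-7, 5*(-4 + 4)) - 132) = (-10 - 1*3)*((4 - 1*(-7)) - 132) = (-10 - 3)*((4 + 7) - 132) = -13*(11 - 132) = -13*(-121) = 1573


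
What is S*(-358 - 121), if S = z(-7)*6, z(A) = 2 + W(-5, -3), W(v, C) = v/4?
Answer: -4311/2 ≈ -2155.5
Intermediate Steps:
W(v, C) = v/4 (W(v, C) = v*(¼) = v/4)
z(A) = ¾ (z(A) = 2 + (¼)*(-5) = 2 - 5/4 = ¾)
S = 9/2 (S = (¾)*6 = 9/2 ≈ 4.5000)
S*(-358 - 121) = 9*(-358 - 121)/2 = (9/2)*(-479) = -4311/2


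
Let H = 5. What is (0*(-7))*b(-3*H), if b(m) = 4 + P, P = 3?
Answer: 0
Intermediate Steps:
b(m) = 7 (b(m) = 4 + 3 = 7)
(0*(-7))*b(-3*H) = (0*(-7))*7 = 0*7 = 0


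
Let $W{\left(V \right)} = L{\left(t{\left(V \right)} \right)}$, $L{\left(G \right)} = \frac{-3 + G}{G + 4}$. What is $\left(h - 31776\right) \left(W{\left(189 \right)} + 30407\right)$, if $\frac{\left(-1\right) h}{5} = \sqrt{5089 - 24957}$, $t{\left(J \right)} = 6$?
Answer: $- \frac{4831111824}{5} - 304073 i \sqrt{4967} \approx -9.6622 \cdot 10^{8} - 2.143 \cdot 10^{7} i$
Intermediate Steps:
$L{\left(G \right)} = \frac{-3 + G}{4 + G}$
$W{\left(V \right)} = \frac{3}{10}$ ($W{\left(V \right)} = \frac{-3 + 6}{4 + 6} = \frac{1}{10} \cdot 3 = \frac{3}{10}$)
$h = - 10 i \sqrt{4967}$ ($h = - 5 \sqrt{5089 - 24957} = - 5 \sqrt{-19868} = - 5 \cdot 2 i \sqrt{4967} = - 10 i \sqrt{4967} \approx - 704.77 i$)
$\left(h - 31776\right) \left(W{\left(189 \right)} + 30407\right) = \left(- 10 i \sqrt{4967} - 31776\right) \left(\frac{3}{10} + 30407\right) = \left(-31776 - 10 i \sqrt{4967}\right) \frac{304073}{10} = - \frac{4831111824}{5} - 304073 i \sqrt{4967}$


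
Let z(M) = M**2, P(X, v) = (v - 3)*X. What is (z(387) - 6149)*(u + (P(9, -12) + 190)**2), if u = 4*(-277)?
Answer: 275319540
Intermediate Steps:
u = -1108
P(X, v) = X*(-3 + v) (P(X, v) = (-3 + v)*X = X*(-3 + v))
(z(387) - 6149)*(u + (P(9, -12) + 190)**2) = (387**2 - 6149)*(-1108 + (9*(-3 - 12) + 190)**2) = (149769 - 6149)*(-1108 + (9*(-15) + 190)**2) = 143620*(-1108 + (-135 + 190)**2) = 143620*(-1108 + 55**2) = 143620*(-1108 + 3025) = 143620*1917 = 275319540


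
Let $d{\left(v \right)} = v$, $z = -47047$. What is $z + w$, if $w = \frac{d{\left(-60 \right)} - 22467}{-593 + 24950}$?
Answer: $- \frac{381982102}{8119} \approx -47048.0$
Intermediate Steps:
$w = - \frac{7509}{8119}$ ($w = \frac{-60 - 22467}{-593 + 24950} = - \frac{22527}{24357} = \left(-22527\right) \frac{1}{24357} = - \frac{7509}{8119} \approx -0.92487$)
$z + w = -47047 - \frac{7509}{8119} = - \frac{381982102}{8119}$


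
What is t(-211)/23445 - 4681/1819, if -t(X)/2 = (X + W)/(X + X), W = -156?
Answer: -23157083068/8998402005 ≈ -2.5735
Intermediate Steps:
t(X) = -(-156 + X)/X (t(X) = -2*(X - 156)/(X + X) = -2*(-156 + X)/(2*X) = -2*(-156 + X)*1/(2*X) = -(-156 + X)/X)
t(-211)/23445 - 4681/1819 = ((156 - 1*(-211))/(-211))/23445 - 4681/1819 = -(156 + 211)/211*(1/23445) - 4681*1/1819 = -1/211*367*(1/23445) - 4681/1819 = -367/211*1/23445 - 4681/1819 = -367/4946895 - 4681/1819 = -23157083068/8998402005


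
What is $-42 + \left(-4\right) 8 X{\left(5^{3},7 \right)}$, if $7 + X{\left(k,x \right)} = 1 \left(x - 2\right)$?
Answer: $22$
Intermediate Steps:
$X{\left(k,x \right)} = -9 + x$ ($X{\left(k,x \right)} = -7 + 1 \left(x - 2\right) = -7 + 1 \left(-2 + x\right) = -7 + \left(-2 + x\right) = -9 + x$)
$-42 + \left(-4\right) 8 X{\left(5^{3},7 \right)} = -42 + \left(-4\right) 8 \left(-9 + 7\right) = -42 - -64 = -42 + 64 = 22$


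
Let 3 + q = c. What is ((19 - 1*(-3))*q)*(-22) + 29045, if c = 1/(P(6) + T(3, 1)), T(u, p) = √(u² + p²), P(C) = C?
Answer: 395009/13 + 242*√10/13 ≈ 30444.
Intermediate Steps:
T(u, p) = √(p² + u²)
c = 1/(6 + √10) (c = 1/(6 + √(1² + 3²)) = 1/(6 + √(1 + 9)) = 1/(6 + √10) ≈ 0.10914)
q = -36/13 - √10/26 (q = -3 + (3/13 - √10/26) = -36/13 - √10/26 ≈ -2.8909)
((19 - 1*(-3))*q)*(-22) + 29045 = ((19 - 1*(-3))*(-36/13 - √10/26))*(-22) + 29045 = ((19 + 3)*(-36/13 - √10/26))*(-22) + 29045 = (22*(-36/13 - √10/26))*(-22) + 29045 = (-792/13 - 11*√10/13)*(-22) + 29045 = (17424/13 + 242*√10/13) + 29045 = 395009/13 + 242*√10/13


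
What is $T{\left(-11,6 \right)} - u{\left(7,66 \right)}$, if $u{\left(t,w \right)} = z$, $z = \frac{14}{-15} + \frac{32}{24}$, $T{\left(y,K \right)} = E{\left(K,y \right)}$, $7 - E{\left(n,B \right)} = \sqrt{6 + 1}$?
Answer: $\frac{33}{5} - \sqrt{7} \approx 3.9543$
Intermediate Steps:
$E{\left(n,B \right)} = 7 - \sqrt{7}$ ($E{\left(n,B \right)} = 7 - \sqrt{6 + 1} = 7 - \sqrt{7}$)
$T{\left(y,K \right)} = 7 - \sqrt{7}$
$z = \frac{2}{5}$ ($z = 14 \left(- \frac{1}{15}\right) + 32 \cdot \frac{1}{24} = - \frac{14}{15} + \frac{4}{3} = \frac{2}{5} \approx 0.4$)
$u{\left(t,w \right)} = \frac{2}{5}$
$T{\left(-11,6 \right)} - u{\left(7,66 \right)} = \left(7 - \sqrt{7}\right) - \frac{2}{5} = \frac{33}{5} - \sqrt{7}$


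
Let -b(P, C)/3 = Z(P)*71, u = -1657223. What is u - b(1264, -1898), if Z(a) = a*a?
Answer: 338652025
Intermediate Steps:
Z(a) = a**2
b(P, C) = -213*P**2 (b(P, C) = -3*P**2*71 = -213*P**2)
u - b(1264, -1898) = -1657223 - (-213)*1264**2 = -1657223 - (-213)*1597696 = -1657223 - 1*(-340309248) = -1657223 + 340309248 = 338652025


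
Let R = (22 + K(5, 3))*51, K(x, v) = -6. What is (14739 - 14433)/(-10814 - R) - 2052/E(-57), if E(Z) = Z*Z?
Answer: -72687/110485 ≈ -0.65789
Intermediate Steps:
R = 816 (R = (22 - 6)*51 = 16*51 = 816)
E(Z) = Z²
(14739 - 14433)/(-10814 - R) - 2052/E(-57) = (14739 - 14433)/(-10814 - 1*816) - 2052/((-57)²) = 306/(-10814 - 816) - 2052/3249 = 306/(-11630) - 2052*1/3249 = 306*(-1/11630) - 12/19 = -153/5815 - 12/19 = -72687/110485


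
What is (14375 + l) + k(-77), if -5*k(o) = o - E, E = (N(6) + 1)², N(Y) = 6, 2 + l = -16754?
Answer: -11779/5 ≈ -2355.8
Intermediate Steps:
l = -16756 (l = -2 - 16754 = -16756)
E = 49 (E = (6 + 1)² = 7² = 49)
k(o) = 49/5 - o/5 (k(o) = -(o - 1*49)/5 = -(o - 49)/5 = -(-49 + o)/5 = 49/5 - o/5)
(14375 + l) + k(-77) = (14375 - 16756) + (49/5 - ⅕*(-77)) = -2381 + (49/5 + 77/5) = -2381 + 126/5 = -11779/5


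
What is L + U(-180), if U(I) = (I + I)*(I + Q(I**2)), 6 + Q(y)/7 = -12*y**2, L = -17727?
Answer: 31744742462193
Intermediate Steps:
Q(y) = -42 - 84*y**2 (Q(y) = -42 + 7*(-12*y**2) = -42 - 84*y**2)
U(I) = 2*I*(-42 + I - 84*I**4) (U(I) = (I + I)*(I + (-42 - 84*I**4)) = (2*I)*(I + (-42 - 84*I**4)) = (2*I)*(-42 + I - 84*I**4) = 2*I*(-42 + I - 84*I**4))
L + U(-180) = -17727 + 2*(-180)*(-42 - 180 - 84*(-180)**4) = -17727 + 2*(-180)*(-42 - 180 - 84*1049760000) = -17727 + 2*(-180)*(-42 - 180 - 88179840000) = -17727 + 2*(-180)*(-88179840222) = -17727 + 31744742479920 = 31744742462193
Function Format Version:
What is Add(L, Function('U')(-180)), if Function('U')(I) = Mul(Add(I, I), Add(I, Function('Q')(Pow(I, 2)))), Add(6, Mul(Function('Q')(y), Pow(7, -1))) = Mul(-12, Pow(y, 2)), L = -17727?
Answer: 31744742462193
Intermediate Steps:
Function('Q')(y) = Add(-42, Mul(-84, Pow(y, 2))) (Function('Q')(y) = Add(-42, Mul(7, Mul(-12, Pow(y, 2)))) = Add(-42, Mul(-84, Pow(y, 2))))
Function('U')(I) = Mul(2, I, Add(-42, I, Mul(-84, Pow(I, 4)))) (Function('U')(I) = Mul(Add(I, I), Add(I, Add(-42, Mul(-84, Pow(Pow(I, 2), 2))))) = Mul(Mul(2, I), Add(I, Add(-42, Mul(-84, Pow(I, 4))))) = Mul(Mul(2, I), Add(-42, I, Mul(-84, Pow(I, 4)))) = Mul(2, I, Add(-42, I, Mul(-84, Pow(I, 4)))))
Add(L, Function('U')(-180)) = Add(-17727, Mul(2, -180, Add(-42, -180, Mul(-84, Pow(-180, 4))))) = Add(-17727, Mul(2, -180, Add(-42, -180, Mul(-84, 1049760000)))) = Add(-17727, Mul(2, -180, Add(-42, -180, -88179840000))) = Add(-17727, Mul(2, -180, -88179840222)) = Add(-17727, 31744742479920) = 31744742462193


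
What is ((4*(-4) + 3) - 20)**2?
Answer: 1089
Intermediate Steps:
((4*(-4) + 3) - 20)**2 = ((-16 + 3) - 20)**2 = (-13 - 20)**2 = (-33)**2 = 1089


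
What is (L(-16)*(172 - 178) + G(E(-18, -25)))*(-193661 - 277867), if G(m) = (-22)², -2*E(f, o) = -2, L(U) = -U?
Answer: -182952864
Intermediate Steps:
E(f, o) = 1 (E(f, o) = -½*(-2) = 1)
G(m) = 484
(L(-16)*(172 - 178) + G(E(-18, -25)))*(-193661 - 277867) = ((-1*(-16))*(172 - 178) + 484)*(-193661 - 277867) = (16*(-6) + 484)*(-471528) = (-96 + 484)*(-471528) = 388*(-471528) = -182952864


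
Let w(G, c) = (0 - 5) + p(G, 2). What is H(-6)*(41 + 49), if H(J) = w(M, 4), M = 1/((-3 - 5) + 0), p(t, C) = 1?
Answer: -360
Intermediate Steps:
M = -⅛ (M = 1/(-8 + 0) = 1/(-8) = -⅛ ≈ -0.12500)
w(G, c) = -4 (w(G, c) = (0 - 5) + 1 = -5 + 1 = -4)
H(J) = -4
H(-6)*(41 + 49) = -4*(41 + 49) = -4*90 = -360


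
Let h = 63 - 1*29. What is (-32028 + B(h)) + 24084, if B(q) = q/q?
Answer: -7943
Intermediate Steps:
h = 34 (h = 63 - 29 = 34)
B(q) = 1
(-32028 + B(h)) + 24084 = (-32028 + 1) + 24084 = -32027 + 24084 = -7943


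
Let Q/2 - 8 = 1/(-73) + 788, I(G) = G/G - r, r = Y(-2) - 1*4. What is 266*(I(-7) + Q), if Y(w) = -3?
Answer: 31068268/73 ≈ 4.2559e+5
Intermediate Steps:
r = -7 (r = -3 - 1*4 = -3 - 4 = -7)
I(G) = 8 (I(G) = G/G - 1*(-7) = 1 + 7 = 8)
Q = 116214/73 (Q = 16 + 2*(1/(-73) + 788) = 16 + 2*(-1/73 + 788) = 16 + 2*(57523/73) = 16 + 115046/73 = 116214/73 ≈ 1592.0)
266*(I(-7) + Q) = 266*(8 + 116214/73) = 266*(116798/73) = 31068268/73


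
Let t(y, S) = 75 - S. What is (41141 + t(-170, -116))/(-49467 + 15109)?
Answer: -20666/17179 ≈ -1.2030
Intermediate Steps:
(41141 + t(-170, -116))/(-49467 + 15109) = (41141 + (75 - 1*(-116)))/(-49467 + 15109) = (41141 + (75 + 116))/(-34358) = (41141 + 191)*(-1/34358) = 41332*(-1/34358) = -20666/17179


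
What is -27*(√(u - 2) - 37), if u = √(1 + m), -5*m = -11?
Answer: 999 - 27*√(-50 + 20*√5)/5 ≈ 999.0 - 12.407*I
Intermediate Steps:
m = 11/5 (m = -⅕*(-11) = 11/5 ≈ 2.2000)
u = 4*√5/5 (u = √(1 + 11/5) = √(16/5) = 4*√5/5 ≈ 1.7889)
-27*(√(u - 2) - 37) = -27*(√(4*√5/5 - 2) - 37) = -27*(√(-2 + 4*√5/5) - 37) = -27*(-37 + √(-2 + 4*√5/5)) = 999 - 27*√(-2 + 4*√5/5)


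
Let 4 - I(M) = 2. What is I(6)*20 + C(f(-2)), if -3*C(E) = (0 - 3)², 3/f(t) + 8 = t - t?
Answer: 37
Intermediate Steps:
f(t) = -3/8 (f(t) = 3/(-8 + (t - t)) = 3/(-8 + 0) = 3/(-8) = 3*(-⅛) = -3/8)
C(E) = -3 (C(E) = -(0 - 3)²/3 = -⅓*(-3)² = -⅓*9 = -3)
I(M) = 2 (I(M) = 4 - 1*2 = 4 - 2 = 2)
I(6)*20 + C(f(-2)) = 2*20 - 3 = 40 - 3 = 37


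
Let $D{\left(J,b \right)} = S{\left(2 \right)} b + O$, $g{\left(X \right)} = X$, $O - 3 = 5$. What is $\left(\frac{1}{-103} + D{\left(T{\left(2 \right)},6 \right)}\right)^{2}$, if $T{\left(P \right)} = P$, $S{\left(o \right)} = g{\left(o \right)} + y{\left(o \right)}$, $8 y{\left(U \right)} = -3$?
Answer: $\frac{53421481}{169744} \approx 314.72$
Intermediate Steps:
$O = 8$ ($O = 3 + 5 = 8$)
$y{\left(U \right)} = - \frac{3}{8}$ ($y{\left(U \right)} = \frac{1}{8} \left(-3\right) = - \frac{3}{8}$)
$S{\left(o \right)} = - \frac{3}{8} + o$ ($S{\left(o \right)} = o - \frac{3}{8} = - \frac{3}{8} + o$)
$D{\left(J,b \right)} = 8 + \frac{13 b}{8}$ ($D{\left(J,b \right)} = \left(- \frac{3}{8} + 2\right) b + 8 = \frac{13 b}{8} + 8 = 8 + \frac{13 b}{8}$)
$\left(\frac{1}{-103} + D{\left(T{\left(2 \right)},6 \right)}\right)^{2} = \left(\frac{1}{-103} + \left(8 + \frac{13}{8} \cdot 6\right)\right)^{2} = \left(- \frac{1}{103} + \left(8 + \frac{39}{4}\right)\right)^{2} = \left(- \frac{1}{103} + \frac{71}{4}\right)^{2} = \left(\frac{7309}{412}\right)^{2} = \frac{53421481}{169744}$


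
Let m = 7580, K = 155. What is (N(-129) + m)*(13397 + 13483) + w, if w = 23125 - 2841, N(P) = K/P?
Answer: 8760750612/43 ≈ 2.0374e+8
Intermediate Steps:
N(P) = 155/P
w = 20284
(N(-129) + m)*(13397 + 13483) + w = (155/(-129) + 7580)*(13397 + 13483) + 20284 = (155*(-1/129) + 7580)*26880 + 20284 = (-155/129 + 7580)*26880 + 20284 = (977665/129)*26880 + 20284 = 8759878400/43 + 20284 = 8760750612/43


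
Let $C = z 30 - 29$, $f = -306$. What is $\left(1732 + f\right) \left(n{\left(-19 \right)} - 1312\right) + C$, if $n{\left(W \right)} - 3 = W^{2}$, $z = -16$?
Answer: $-1352357$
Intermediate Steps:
$n{\left(W \right)} = 3 + W^{2}$
$C = -509$ ($C = \left(-16\right) 30 - 29 = -480 - 29 = -509$)
$\left(1732 + f\right) \left(n{\left(-19 \right)} - 1312\right) + C = \left(1732 - 306\right) \left(\left(3 + \left(-19\right)^{2}\right) - 1312\right) - 509 = 1426 \left(\left(3 + 361\right) - 1312\right) - 509 = 1426 \left(364 - 1312\right) - 509 = 1426 \left(-948\right) - 509 = -1351848 - 509 = -1352357$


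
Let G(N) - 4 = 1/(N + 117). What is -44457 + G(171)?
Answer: -12802463/288 ≈ -44453.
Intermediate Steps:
G(N) = 4 + 1/(117 + N) (G(N) = 4 + 1/(N + 117) = 4 + 1/(117 + N))
-44457 + G(171) = -44457 + (469 + 4*171)/(117 + 171) = -44457 + (469 + 684)/288 = -44457 + (1/288)*1153 = -44457 + 1153/288 = -12802463/288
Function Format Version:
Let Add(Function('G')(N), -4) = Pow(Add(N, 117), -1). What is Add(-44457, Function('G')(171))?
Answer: Rational(-12802463, 288) ≈ -44453.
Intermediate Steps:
Function('G')(N) = Add(4, Pow(Add(117, N), -1)) (Function('G')(N) = Add(4, Pow(Add(N, 117), -1)) = Add(4, Pow(Add(117, N), -1)))
Add(-44457, Function('G')(171)) = Add(-44457, Mul(Pow(Add(117, 171), -1), Add(469, Mul(4, 171)))) = Add(-44457, Mul(Pow(288, -1), Add(469, 684))) = Add(-44457, Mul(Rational(1, 288), 1153)) = Add(-44457, Rational(1153, 288)) = Rational(-12802463, 288)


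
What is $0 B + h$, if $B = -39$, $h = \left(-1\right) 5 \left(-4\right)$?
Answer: $20$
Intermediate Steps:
$h = 20$ ($h = \left(-5\right) \left(-4\right) = 20$)
$0 B + h = 0 \left(-39\right) + 20 = 0 + 20 = 20$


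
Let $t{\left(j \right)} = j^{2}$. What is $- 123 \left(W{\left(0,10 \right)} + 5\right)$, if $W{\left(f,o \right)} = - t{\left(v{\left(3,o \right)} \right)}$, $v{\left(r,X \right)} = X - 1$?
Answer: $9348$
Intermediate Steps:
$v{\left(r,X \right)} = -1 + X$
$W{\left(f,o \right)} = - \left(-1 + o\right)^{2}$
$- 123 \left(W{\left(0,10 \right)} + 5\right) = - 123 \left(- \left(-1 + 10\right)^{2} + 5\right) = - 123 \left(- 9^{2} + 5\right) = - 123 \left(\left(-1\right) 81 + 5\right) = - 123 \left(-81 + 5\right) = \left(-123\right) \left(-76\right) = 9348$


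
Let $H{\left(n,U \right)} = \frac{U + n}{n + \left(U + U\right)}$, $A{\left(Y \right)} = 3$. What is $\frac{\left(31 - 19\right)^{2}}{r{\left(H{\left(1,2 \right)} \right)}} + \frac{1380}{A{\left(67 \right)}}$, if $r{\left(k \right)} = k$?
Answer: $700$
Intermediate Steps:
$H{\left(n,U \right)} = \frac{U + n}{n + 2 U}$
$\frac{\left(31 - 19\right)^{2}}{r{\left(H{\left(1,2 \right)} \right)}} + \frac{1380}{A{\left(67 \right)}} = \frac{\left(31 - 19\right)^{2}}{\frac{1}{1 + 2 \cdot 2} \left(2 + 1\right)} + \frac{1380}{3} = \frac{12^{2}}{\frac{1}{1 + 4} \cdot 3} + 1380 \cdot \frac{1}{3} = \frac{144}{\frac{1}{5} \cdot 3} + 460 = \frac{144}{\frac{3}{5}} + 460 = 144 \cdot \frac{5}{3} + 460 = 240 + 460 = 700$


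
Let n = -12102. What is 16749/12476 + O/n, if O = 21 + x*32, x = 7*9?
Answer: 29547131/25164092 ≈ 1.1742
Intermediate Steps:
x = 63
O = 2037 (O = 21 + 63*32 = 21 + 2016 = 2037)
16749/12476 + O/n = 16749/12476 + 2037/(-12102) = 16749*(1/12476) + 2037*(-1/12102) = 16749/12476 - 679/4034 = 29547131/25164092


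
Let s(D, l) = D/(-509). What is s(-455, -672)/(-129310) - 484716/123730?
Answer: -3190347691079/814375888670 ≈ -3.9175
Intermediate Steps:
s(D, l) = -D/509 (s(D, l) = D*(-1/509) = -D/509)
s(-455, -672)/(-129310) - 484716/123730 = -1/509*(-455)/(-129310) - 484716/123730 = (455/509)*(-1/129310) - 484716*1/123730 = -91/13163758 - 242358/61865 = -3190347691079/814375888670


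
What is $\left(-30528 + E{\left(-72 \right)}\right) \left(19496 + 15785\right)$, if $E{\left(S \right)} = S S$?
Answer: $-894161664$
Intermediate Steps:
$E{\left(S \right)} = S^{2}$
$\left(-30528 + E{\left(-72 \right)}\right) \left(19496 + 15785\right) = \left(-30528 + \left(-72\right)^{2}\right) \left(19496 + 15785\right) = \left(-30528 + 5184\right) 35281 = \left(-25344\right) 35281 = -894161664$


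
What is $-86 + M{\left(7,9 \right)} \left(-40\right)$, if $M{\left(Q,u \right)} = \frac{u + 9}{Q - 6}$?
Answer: $-806$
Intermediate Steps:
$M{\left(Q,u \right)} = \frac{9 + u}{-6 + Q}$
$-86 + M{\left(7,9 \right)} \left(-40\right) = -86 + \frac{9 + 9}{-6 + 7} \left(-40\right) = -86 + 1^{-1} \cdot 18 \left(-40\right) = -86 + 1 \cdot 18 \left(-40\right) = -86 + 18 \left(-40\right) = -86 - 720 = -806$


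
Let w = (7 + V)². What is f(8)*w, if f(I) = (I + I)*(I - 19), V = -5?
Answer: -704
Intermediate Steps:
f(I) = 2*I*(-19 + I) (f(I) = (2*I)*(-19 + I) = 2*I*(-19 + I))
w = 4 (w = (7 - 5)² = 2² = 4)
f(8)*w = (2*8*(-19 + 8))*4 = (2*8*(-11))*4 = -176*4 = -704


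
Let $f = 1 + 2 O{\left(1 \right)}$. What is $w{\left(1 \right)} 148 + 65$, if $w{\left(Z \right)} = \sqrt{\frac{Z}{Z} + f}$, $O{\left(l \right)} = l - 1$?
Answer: $65 + 148 \sqrt{2} \approx 274.3$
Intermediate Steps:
$O{\left(l \right)} = -1 + l$
$f = 1$ ($f = 1 + 2 \left(-1 + 1\right) = 1 + 2 \cdot 0 = 1 + 0 = 1$)
$w{\left(Z \right)} = \sqrt{2}$ ($w{\left(Z \right)} = \sqrt{\frac{Z}{Z} + 1} = \sqrt{1 + 1} = \sqrt{2}$)
$w{\left(1 \right)} 148 + 65 = \sqrt{2} \cdot 148 + 65 = 148 \sqrt{2} + 65 = 65 + 148 \sqrt{2}$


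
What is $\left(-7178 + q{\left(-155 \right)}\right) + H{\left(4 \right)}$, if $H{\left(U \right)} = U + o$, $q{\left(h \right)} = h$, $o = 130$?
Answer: $-7199$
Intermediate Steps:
$H{\left(U \right)} = 130 + U$ ($H{\left(U \right)} = U + 130 = 130 + U$)
$\left(-7178 + q{\left(-155 \right)}\right) + H{\left(4 \right)} = \left(-7178 - 155\right) + \left(130 + 4\right) = -7333 + 134 = -7199$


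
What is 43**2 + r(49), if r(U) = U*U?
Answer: 4250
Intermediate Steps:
r(U) = U**2
43**2 + r(49) = 43**2 + 49**2 = 1849 + 2401 = 4250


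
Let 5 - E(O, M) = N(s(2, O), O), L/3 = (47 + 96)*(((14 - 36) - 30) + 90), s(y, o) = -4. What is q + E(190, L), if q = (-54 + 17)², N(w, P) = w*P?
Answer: 2134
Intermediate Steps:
N(w, P) = P*w
L = 16302 (L = 3*((47 + 96)*(((14 - 36) - 30) + 90)) = 3*(143*((-22 - 30) + 90)) = 3*(143*(-52 + 90)) = 3*(143*38) = 3*5434 = 16302)
E(O, M) = 5 + 4*O (E(O, M) = 5 - O*(-4) = 5 - (-4)*O = 5 + 4*O)
q = 1369 (q = (-37)² = 1369)
q + E(190, L) = 1369 + (5 + 4*190) = 1369 + (5 + 760) = 1369 + 765 = 2134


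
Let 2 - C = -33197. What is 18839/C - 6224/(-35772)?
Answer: 220134821/296898657 ≈ 0.74145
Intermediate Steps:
C = 33199 (C = 2 - 1*(-33197) = 2 + 33197 = 33199)
18839/C - 6224/(-35772) = 18839/33199 - 6224/(-35772) = 18839*(1/33199) - 6224*(-1/35772) = 18839/33199 + 1556/8943 = 220134821/296898657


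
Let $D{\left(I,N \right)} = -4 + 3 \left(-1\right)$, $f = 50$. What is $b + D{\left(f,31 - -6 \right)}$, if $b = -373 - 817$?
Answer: $-1197$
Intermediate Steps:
$D{\left(I,N \right)} = -7$ ($D{\left(I,N \right)} = -4 - 3 = -7$)
$b = -1190$
$b + D{\left(f,31 - -6 \right)} = -1190 - 7 = -1197$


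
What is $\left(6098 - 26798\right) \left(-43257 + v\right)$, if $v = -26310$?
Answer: $1440036900$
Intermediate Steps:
$\left(6098 - 26798\right) \left(-43257 + v\right) = \left(6098 - 26798\right) \left(-43257 - 26310\right) = \left(-20700\right) \left(-69567\right) = 1440036900$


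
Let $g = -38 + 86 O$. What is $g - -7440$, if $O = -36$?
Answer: $4306$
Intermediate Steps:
$g = -3134$ ($g = -38 + 86 \left(-36\right) = -38 - 3096 = -3134$)
$g - -7440 = -3134 - -7440 = -3134 + 7440 = 4306$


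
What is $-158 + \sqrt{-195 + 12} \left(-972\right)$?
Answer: $-158 - 972 i \sqrt{183} \approx -158.0 - 13149.0 i$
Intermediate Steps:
$-158 + \sqrt{-195 + 12} \left(-972\right) = -158 + \sqrt{-183} \left(-972\right) = -158 + i \sqrt{183} \left(-972\right) = -158 - 972 i \sqrt{183}$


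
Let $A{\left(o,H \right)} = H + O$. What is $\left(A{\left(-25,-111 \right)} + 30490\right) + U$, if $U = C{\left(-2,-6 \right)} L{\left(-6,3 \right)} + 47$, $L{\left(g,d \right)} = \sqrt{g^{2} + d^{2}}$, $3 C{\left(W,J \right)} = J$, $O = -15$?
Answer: $30411 - 6 \sqrt{5} \approx 30398.0$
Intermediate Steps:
$C{\left(W,J \right)} = \frac{J}{3}$
$L{\left(g,d \right)} = \sqrt{d^{2} + g^{2}}$
$A{\left(o,H \right)} = -15 + H$ ($A{\left(o,H \right)} = H - 15 = -15 + H$)
$U = 47 - 6 \sqrt{5}$ ($U = \frac{1}{3} \left(-6\right) \sqrt{3^{2} + \left(-6\right)^{2}} + 47 = - 2 \sqrt{9 + 36} + 47 = - 2 \sqrt{45} + 47 = - 2 \cdot 3 \sqrt{5} + 47 = - 6 \sqrt{5} + 47 = 47 - 6 \sqrt{5} \approx 33.584$)
$\left(A{\left(-25,-111 \right)} + 30490\right) + U = \left(\left(-15 - 111\right) + 30490\right) + \left(47 - 6 \sqrt{5}\right) = \left(-126 + 30490\right) + \left(47 - 6 \sqrt{5}\right) = 30364 + \left(47 - 6 \sqrt{5}\right) = 30411 - 6 \sqrt{5}$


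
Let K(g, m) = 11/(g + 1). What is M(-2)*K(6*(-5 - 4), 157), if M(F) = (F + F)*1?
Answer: 44/53 ≈ 0.83019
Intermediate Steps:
K(g, m) = 11/(1 + g)
M(F) = 2*F (M(F) = (2*F)*1 = 2*F)
M(-2)*K(6*(-5 - 4), 157) = (2*(-2))*(11/(1 + 6*(-5 - 4))) = -44/(1 + 6*(-9)) = -44/(1 - 54) = -44/(-53) = -44*(-1)/53 = -4*(-11/53) = 44/53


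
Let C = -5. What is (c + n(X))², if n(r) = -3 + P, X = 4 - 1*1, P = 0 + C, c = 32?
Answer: 576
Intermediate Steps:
P = -5 (P = 0 - 5 = -5)
X = 3 (X = 4 - 1 = 3)
n(r) = -8 (n(r) = -3 - 5 = -8)
(c + n(X))² = (32 - 8)² = 24² = 576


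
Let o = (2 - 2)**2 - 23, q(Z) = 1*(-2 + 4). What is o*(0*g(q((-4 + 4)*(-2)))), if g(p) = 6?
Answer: 0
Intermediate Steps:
q(Z) = 2 (q(Z) = 1*2 = 2)
o = -23 (o = 0**2 - 23 = 0 - 23 = -23)
o*(0*g(q((-4 + 4)*(-2)))) = -0*6 = -23*0 = 0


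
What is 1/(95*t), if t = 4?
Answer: 1/380 ≈ 0.0026316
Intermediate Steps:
1/(95*t) = 1/(95*4) = 1/380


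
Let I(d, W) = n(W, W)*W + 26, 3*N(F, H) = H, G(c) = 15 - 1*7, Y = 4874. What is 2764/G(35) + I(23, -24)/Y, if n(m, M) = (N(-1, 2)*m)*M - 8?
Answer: 1674969/4874 ≈ 343.65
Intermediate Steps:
G(c) = 8 (G(c) = 15 - 7 = 8)
N(F, H) = H/3
n(m, M) = -8 + 2*M*m/3 (n(m, M) = (((1/3)*2)*m)*M - 8 = (2*m/3)*M - 8 = 2*M*m/3 - 8 = -8 + 2*M*m/3)
I(d, W) = 26 + W*(-8 + 2*W**2/3) (I(d, W) = (-8 + 2*W*W/3)*W + 26 = (-8 + 2*W**2/3)*W + 26 = W*(-8 + 2*W**2/3) + 26 = 26 + W*(-8 + 2*W**2/3))
2764/G(35) + I(23, -24)/Y = 2764/8 + (26 + (2/3)*(-24)*(-12 + (-24)**2))/4874 = 2764*(1/8) + (26 + (2/3)*(-24)*(-12 + 576))*(1/4874) = 691/2 + (26 + (2/3)*(-24)*564)*(1/4874) = 691/2 + (26 - 9024)*(1/4874) = 691/2 - 8998*1/4874 = 691/2 - 4499/2437 = 1674969/4874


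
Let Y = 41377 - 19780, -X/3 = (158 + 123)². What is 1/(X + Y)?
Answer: -1/215286 ≈ -4.6450e-6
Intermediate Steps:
X = -236883 (X = -3*(158 + 123)² = -3*281² = -3*78961 = -236883)
Y = 21597
1/(X + Y) = 1/(-236883 + 21597) = 1/(-215286) = -1/215286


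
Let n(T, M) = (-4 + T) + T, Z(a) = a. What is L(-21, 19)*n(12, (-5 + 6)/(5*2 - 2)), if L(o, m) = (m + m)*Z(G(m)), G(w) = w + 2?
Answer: 15960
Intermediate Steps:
G(w) = 2 + w
n(T, M) = -4 + 2*T
L(o, m) = 2*m*(2 + m) (L(o, m) = (m + m)*(2 + m) = (2*m)*(2 + m) = 2*m*(2 + m))
L(-21, 19)*n(12, (-5 + 6)/(5*2 - 2)) = (2*19*(2 + 19))*(-4 + 2*12) = (2*19*21)*(-4 + 24) = 798*20 = 15960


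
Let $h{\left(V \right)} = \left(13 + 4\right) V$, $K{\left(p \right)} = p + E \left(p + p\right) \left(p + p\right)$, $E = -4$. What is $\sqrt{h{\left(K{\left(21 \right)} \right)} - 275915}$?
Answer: $i \sqrt{395510} \approx 628.9 i$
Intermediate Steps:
$K{\left(p \right)} = p - 16 p^{2}$ ($K{\left(p \right)} = p - 4 \left(p + p\right) \left(p + p\right) = p - 4 \cdot 2 p 2 p = p - 4 \cdot 4 p^{2} = p - 16 p^{2}$)
$h{\left(V \right)} = 17 V$
$\sqrt{h{\left(K{\left(21 \right)} \right)} - 275915} = \sqrt{17 \cdot 21 \left(1 - 336\right) - 275915} = \sqrt{17 \cdot 21 \left(-335\right) - 275915} = \sqrt{17 \left(-7035\right) - 275915} = \sqrt{-119595 - 275915} = \sqrt{-395510} = i \sqrt{395510}$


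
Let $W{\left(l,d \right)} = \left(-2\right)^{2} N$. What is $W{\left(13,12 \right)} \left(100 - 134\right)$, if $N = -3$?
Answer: $408$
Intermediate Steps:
$W{\left(l,d \right)} = -12$ ($W{\left(l,d \right)} = \left(-2\right)^{2} \left(-3\right) = 4 \left(-3\right) = -12$)
$W{\left(13,12 \right)} \left(100 - 134\right) = - 12 \left(100 - 134\right) = \left(-12\right) \left(-34\right) = 408$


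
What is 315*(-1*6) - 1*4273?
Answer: -6163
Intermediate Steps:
315*(-1*6) - 1*4273 = 315*(-6) - 4273 = -1890 - 4273 = -6163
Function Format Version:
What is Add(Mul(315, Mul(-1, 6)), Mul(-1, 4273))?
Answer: -6163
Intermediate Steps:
Add(Mul(315, Mul(-1, 6)), Mul(-1, 4273)) = Add(Mul(315, -6), -4273) = Add(-1890, -4273) = -6163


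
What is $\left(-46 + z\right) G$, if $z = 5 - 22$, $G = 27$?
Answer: $-1701$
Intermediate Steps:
$z = -17$
$\left(-46 + z\right) G = \left(-46 - 17\right) 27 = \left(-63\right) 27 = -1701$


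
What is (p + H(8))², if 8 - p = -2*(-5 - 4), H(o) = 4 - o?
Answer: 196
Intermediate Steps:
p = -10 (p = 8 - (-2)*(-5 - 4) = 8 - (-2)*(-9) = 8 - 1*18 = 8 - 18 = -10)
(p + H(8))² = (-10 + (4 - 1*8))² = (-10 + (4 - 8))² = (-10 - 4)² = (-14)² = 196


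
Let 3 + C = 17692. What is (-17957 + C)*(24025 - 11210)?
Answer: -3434420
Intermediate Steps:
C = 17689 (C = -3 + 17692 = 17689)
(-17957 + C)*(24025 - 11210) = (-17957 + 17689)*(24025 - 11210) = -268*12815 = -3434420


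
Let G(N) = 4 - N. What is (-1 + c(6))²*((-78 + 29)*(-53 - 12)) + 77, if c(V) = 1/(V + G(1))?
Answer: 210077/81 ≈ 2593.5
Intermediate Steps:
c(V) = 1/(3 + V) (c(V) = 1/(V + (4 - 1*1)) = 1/(V + (4 - 1)) = 1/(V + 3) = 1/(3 + V))
(-1 + c(6))²*((-78 + 29)*(-53 - 12)) + 77 = (-1 + 1/(3 + 6))²*((-78 + 29)*(-53 - 12)) + 77 = (-1 + 1/9)²*(-49*(-65)) + 77 = (-1 + ⅑)²*3185 + 77 = (-8/9)²*3185 + 77 = (64/81)*3185 + 77 = 203840/81 + 77 = 210077/81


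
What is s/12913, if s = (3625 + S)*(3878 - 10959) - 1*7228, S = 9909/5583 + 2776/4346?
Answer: -103901056775356/52219565089 ≈ -1989.7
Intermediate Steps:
S = 9760487/4043953 (S = 9909*(1/5583) + 2776*(1/4346) = 3303/1861 + 1388/2173 = 9760487/4043953 ≈ 2.4136)
s = -103901056775356/4043953 (s = (3625 + 9760487/4043953)*(3878 - 10959) - 1*7228 = (14669090112/4043953)*(-7081) - 7228 = -103871827083072/4043953 - 7228 = -103901056775356/4043953 ≈ -2.5693e+7)
s/12913 = -103901056775356/4043953/12913 = -103901056775356/4043953*1/12913 = -103901056775356/52219565089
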